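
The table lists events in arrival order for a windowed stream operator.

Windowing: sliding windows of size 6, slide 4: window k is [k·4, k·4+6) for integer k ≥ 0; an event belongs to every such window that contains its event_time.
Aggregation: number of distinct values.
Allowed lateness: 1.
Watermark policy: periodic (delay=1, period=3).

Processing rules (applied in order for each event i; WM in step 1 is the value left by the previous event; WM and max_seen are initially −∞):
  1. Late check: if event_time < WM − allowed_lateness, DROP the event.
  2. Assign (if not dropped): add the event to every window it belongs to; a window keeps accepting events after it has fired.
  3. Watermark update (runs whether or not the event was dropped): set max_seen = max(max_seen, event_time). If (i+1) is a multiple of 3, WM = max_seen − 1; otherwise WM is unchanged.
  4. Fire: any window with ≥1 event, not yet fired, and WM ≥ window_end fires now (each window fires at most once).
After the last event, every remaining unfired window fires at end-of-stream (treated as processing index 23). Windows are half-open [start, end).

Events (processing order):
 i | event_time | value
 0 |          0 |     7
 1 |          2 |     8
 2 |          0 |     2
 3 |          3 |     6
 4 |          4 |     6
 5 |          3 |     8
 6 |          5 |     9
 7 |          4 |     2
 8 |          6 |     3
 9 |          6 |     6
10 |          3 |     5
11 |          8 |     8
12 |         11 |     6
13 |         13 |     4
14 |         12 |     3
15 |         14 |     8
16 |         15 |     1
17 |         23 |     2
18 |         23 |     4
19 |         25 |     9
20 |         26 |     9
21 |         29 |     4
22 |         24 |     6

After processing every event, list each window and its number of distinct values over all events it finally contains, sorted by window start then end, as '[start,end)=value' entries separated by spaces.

[0,6)=5 [4,10)=5 [8,14)=4 [12,18)=4 [20,26)=4 [24,30)=3 [28,34)=1

i=0 t=0 v=7: → [0,6); WM=−∞
i=1 t=2 v=8: → [0,6); WM=−∞
i=2 t=0 v=2: → [0,6); WM=1
i=3 t=3 v=6: → [0,6); WM=1
i=4 t=4 v=6: → [4,10),[0,6); WM=1
i=5 t=3 v=8: → [0,6); WM=3
i=6 t=5 v=9: → [4,10),[0,6); WM=3
i=7 t=4 v=2: → [4,10),[0,6); WM=3
i=8 t=6 v=3: → [4,10); WM=5
i=9 t=6 v=6: → [4,10); WM=5
i=10 t=3 v=5: DROP (t<5-1); WM=5
i=11 t=8 v=8: → [8,14),[4,10); WM=7; [0,6) fires=5
i=12 t=11 v=6: → [8,14); WM=7
i=13 t=13 v=4: → [12,18),[8,14); WM=7
i=14 t=12 v=3: → [12,18),[8,14); WM=12; [4,10) fires=5
i=15 t=14 v=8: → [12,18); WM=12
i=16 t=15 v=1: → [12,18); WM=12
i=17 t=23 v=2: → [20,26); WM=22; [8,14) fires=4 [12,18) fires=4
i=18 t=23 v=4: → [20,26); WM=22
i=19 t=25 v=9: → [24,30),[20,26); WM=22
i=20 t=26 v=9: → [24,30); WM=25
i=21 t=29 v=4: → [28,34),[24,30); WM=25
i=22 t=24 v=6: → [24,30),[20,26); WM=25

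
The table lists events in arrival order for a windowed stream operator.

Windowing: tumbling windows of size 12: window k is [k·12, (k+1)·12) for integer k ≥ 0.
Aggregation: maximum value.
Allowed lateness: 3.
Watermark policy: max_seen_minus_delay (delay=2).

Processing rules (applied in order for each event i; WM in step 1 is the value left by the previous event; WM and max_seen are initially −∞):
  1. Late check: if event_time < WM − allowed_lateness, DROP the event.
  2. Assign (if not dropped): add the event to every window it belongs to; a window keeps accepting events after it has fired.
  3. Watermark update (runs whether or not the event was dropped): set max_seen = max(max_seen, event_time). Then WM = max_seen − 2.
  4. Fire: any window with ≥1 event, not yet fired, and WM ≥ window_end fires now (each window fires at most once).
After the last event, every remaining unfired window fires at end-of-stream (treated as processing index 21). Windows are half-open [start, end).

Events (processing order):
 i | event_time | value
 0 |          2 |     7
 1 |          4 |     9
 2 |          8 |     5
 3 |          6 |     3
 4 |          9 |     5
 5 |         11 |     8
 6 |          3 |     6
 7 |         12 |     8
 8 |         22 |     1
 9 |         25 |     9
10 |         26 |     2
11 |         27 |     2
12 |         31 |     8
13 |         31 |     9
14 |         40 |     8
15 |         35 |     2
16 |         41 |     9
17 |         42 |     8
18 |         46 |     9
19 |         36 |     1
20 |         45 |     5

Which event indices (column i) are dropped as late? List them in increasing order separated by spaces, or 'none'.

i=0 t=2 v=7: → [0,12); WM=0
i=1 t=4 v=9: → [0,12); WM=2
i=2 t=8 v=5: → [0,12); WM=6
i=3 t=6 v=3: → [0,12); WM=6
i=4 t=9 v=5: → [0,12); WM=7
i=5 t=11 v=8: → [0,12); WM=9
i=6 t=3 v=6: DROP (t<9-3); WM=9
i=7 t=12 v=8: → [12,24); WM=10
i=8 t=22 v=1: → [12,24); WM=20; [0,12) fires=9
i=9 t=25 v=9: → [24,36); WM=23
i=10 t=26 v=2: → [24,36); WM=24; [12,24) fires=8
i=11 t=27 v=2: → [24,36); WM=25
i=12 t=31 v=8: → [24,36); WM=29
i=13 t=31 v=9: → [24,36); WM=29
i=14 t=40 v=8: → [36,48); WM=38; [24,36) fires=9
i=15 t=35 v=2: → [24,36); WM=38
i=16 t=41 v=9: → [36,48); WM=39
i=17 t=42 v=8: → [36,48); WM=40
i=18 t=46 v=9: → [36,48); WM=44
i=19 t=36 v=1: DROP (t<44-3); WM=44
i=20 t=45 v=5: → [36,48); WM=44

6 19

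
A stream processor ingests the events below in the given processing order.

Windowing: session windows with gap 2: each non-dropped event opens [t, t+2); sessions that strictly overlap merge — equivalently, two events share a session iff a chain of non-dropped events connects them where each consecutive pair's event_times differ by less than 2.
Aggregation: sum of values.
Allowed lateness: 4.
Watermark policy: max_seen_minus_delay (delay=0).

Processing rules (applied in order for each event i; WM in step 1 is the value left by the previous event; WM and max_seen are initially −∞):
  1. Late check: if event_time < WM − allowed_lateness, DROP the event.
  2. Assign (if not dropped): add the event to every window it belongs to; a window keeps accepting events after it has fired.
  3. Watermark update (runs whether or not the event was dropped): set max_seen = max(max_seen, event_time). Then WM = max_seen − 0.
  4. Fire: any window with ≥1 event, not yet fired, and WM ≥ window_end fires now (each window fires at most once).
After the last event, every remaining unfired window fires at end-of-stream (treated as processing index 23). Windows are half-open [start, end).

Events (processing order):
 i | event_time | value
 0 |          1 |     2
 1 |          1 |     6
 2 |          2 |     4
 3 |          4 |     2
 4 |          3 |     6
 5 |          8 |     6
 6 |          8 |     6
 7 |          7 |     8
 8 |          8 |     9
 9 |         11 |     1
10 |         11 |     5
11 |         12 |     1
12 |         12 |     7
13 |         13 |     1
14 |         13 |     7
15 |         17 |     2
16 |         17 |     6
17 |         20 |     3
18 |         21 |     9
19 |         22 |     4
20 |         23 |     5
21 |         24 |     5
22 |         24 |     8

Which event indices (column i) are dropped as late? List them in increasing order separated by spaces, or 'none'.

i=0 t=1 v=2: → [1,3); WM=1
i=1 t=1 v=6: → [1,3); WM=1
i=2 t=2 v=4: → [1,4); WM=2
i=3 t=4 v=2: → [4,6); WM=4
i=4 t=3 v=6: → [1,6); WM=4
i=5 t=8 v=6: → [8,10); WM=8
i=6 t=8 v=6: → [8,10); WM=8
i=7 t=7 v=8: → [7,10); WM=8
i=8 t=8 v=9: → [7,10); WM=8
i=9 t=11 v=1: → [11,13); WM=11
i=10 t=11 v=5: → [11,13); WM=11
i=11 t=12 v=1: → [11,14); WM=12
i=12 t=12 v=7: → [11,14); WM=12
i=13 t=13 v=1: → [11,15); WM=13
i=14 t=13 v=7: → [11,15); WM=13
i=15 t=17 v=2: → [17,19); WM=17
i=16 t=17 v=6: → [17,19); WM=17
i=17 t=20 v=3: → [20,22); WM=20
i=18 t=21 v=9: → [20,23); WM=21
i=19 t=22 v=4: → [20,24); WM=22
i=20 t=23 v=5: → [20,25); WM=23
i=21 t=24 v=5: → [20,26); WM=24
i=22 t=24 v=8: → [20,26); WM=24

none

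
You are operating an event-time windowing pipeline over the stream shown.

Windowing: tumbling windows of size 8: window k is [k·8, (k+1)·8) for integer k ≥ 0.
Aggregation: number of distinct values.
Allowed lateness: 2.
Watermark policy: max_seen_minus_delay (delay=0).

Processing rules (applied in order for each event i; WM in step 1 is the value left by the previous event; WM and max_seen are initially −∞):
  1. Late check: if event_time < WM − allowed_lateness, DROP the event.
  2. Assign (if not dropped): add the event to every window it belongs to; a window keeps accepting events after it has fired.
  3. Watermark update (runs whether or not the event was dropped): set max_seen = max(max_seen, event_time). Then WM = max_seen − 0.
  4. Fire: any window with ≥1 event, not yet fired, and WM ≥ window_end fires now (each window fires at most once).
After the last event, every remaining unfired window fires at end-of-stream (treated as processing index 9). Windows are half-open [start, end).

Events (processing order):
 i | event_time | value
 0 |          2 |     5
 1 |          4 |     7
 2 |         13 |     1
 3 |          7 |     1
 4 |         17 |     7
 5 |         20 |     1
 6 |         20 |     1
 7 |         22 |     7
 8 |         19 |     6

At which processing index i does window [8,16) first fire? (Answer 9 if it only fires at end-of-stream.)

4

i=0 t=2 v=5: → [0,8); WM=2
i=1 t=4 v=7: → [0,8); WM=4
i=2 t=13 v=1: → [8,16); WM=13; [0,8) fires=2
i=3 t=7 v=1: DROP (t<13-2); WM=13
i=4 t=17 v=7: → [16,24); WM=17; [8,16) fires=1
i=5 t=20 v=1: → [16,24); WM=20
i=6 t=20 v=1: → [16,24); WM=20
i=7 t=22 v=7: → [16,24); WM=22
i=8 t=19 v=6: DROP (t<22-2); WM=22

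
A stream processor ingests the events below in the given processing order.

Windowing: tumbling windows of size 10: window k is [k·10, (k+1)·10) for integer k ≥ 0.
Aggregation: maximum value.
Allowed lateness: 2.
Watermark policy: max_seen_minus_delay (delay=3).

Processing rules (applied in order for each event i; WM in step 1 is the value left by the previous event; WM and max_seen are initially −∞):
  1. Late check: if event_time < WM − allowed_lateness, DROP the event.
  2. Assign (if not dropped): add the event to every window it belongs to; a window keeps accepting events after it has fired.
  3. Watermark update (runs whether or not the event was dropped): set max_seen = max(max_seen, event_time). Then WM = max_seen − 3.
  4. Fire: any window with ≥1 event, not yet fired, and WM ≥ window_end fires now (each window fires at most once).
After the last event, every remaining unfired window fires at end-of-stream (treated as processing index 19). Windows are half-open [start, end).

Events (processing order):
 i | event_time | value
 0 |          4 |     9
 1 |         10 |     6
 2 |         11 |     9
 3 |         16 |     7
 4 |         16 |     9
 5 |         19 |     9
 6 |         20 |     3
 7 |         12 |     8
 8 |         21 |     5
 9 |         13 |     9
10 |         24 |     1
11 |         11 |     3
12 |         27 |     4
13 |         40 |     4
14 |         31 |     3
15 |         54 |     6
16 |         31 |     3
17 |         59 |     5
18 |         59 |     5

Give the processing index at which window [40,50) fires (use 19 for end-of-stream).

15

i=0 t=4 v=9: → [0,10); WM=1
i=1 t=10 v=6: → [10,20); WM=7
i=2 t=11 v=9: → [10,20); WM=8
i=3 t=16 v=7: → [10,20); WM=13; [0,10) fires=9
i=4 t=16 v=9: → [10,20); WM=13
i=5 t=19 v=9: → [10,20); WM=16
i=6 t=20 v=3: → [20,30); WM=17
i=7 t=12 v=8: DROP (t<17-2); WM=17
i=8 t=21 v=5: → [20,30); WM=18
i=9 t=13 v=9: DROP (t<18-2); WM=18
i=10 t=24 v=1: → [20,30); WM=21; [10,20) fires=9
i=11 t=11 v=3: DROP (t<21-2); WM=21
i=12 t=27 v=4: → [20,30); WM=24
i=13 t=40 v=4: → [40,50); WM=37; [20,30) fires=5
i=14 t=31 v=3: DROP (t<37-2); WM=37
i=15 t=54 v=6: → [50,60); WM=51; [40,50) fires=4
i=16 t=31 v=3: DROP (t<51-2); WM=51
i=17 t=59 v=5: → [50,60); WM=56
i=18 t=59 v=5: → [50,60); WM=56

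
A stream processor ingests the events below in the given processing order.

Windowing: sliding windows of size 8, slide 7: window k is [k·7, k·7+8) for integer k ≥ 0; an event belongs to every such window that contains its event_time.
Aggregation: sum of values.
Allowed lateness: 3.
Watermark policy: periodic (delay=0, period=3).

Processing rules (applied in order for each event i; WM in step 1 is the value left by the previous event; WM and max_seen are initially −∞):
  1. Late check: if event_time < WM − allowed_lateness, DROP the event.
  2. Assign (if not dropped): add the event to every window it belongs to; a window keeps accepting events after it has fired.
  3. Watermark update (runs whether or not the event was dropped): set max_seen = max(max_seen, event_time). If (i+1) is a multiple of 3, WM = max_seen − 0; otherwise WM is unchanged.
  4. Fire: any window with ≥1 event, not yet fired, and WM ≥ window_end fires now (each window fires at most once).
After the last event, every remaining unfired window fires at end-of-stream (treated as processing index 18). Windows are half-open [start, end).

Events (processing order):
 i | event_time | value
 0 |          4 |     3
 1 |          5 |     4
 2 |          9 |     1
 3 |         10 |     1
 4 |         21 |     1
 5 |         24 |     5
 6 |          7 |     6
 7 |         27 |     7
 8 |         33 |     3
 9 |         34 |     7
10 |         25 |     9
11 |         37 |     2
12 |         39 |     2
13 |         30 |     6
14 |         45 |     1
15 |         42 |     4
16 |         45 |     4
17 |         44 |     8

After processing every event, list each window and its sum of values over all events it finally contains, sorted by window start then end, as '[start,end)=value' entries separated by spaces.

i=0 t=4 v=3: → [0,8); WM=−∞
i=1 t=5 v=4: → [0,8); WM=−∞
i=2 t=9 v=1: → [7,15); WM=9; [0,8) fires=7
i=3 t=10 v=1: → [7,15); WM=9
i=4 t=21 v=1: → [21,29),[14,22); WM=9
i=5 t=24 v=5: → [21,29); WM=24; [7,15) fires=2 [14,22) fires=1
i=6 t=7 v=6: DROP (t<24-3); WM=24
i=7 t=27 v=7: → [21,29); WM=24
i=8 t=33 v=3: → [28,36); WM=33; [21,29) fires=13
i=9 t=34 v=7: → [28,36); WM=33
i=10 t=25 v=9: DROP (t<33-3); WM=33
i=11 t=37 v=2: → [35,43); WM=37; [28,36) fires=10
i=12 t=39 v=2: → [35,43); WM=37
i=13 t=30 v=6: DROP (t<37-3); WM=37
i=14 t=45 v=1: → [42,50); WM=45; [35,43) fires=4
i=15 t=42 v=4: → [42,50),[35,43); WM=45
i=16 t=45 v=4: → [42,50); WM=45
i=17 t=44 v=8: → [42,50); WM=45

[0,8)=7 [7,15)=2 [14,22)=1 [21,29)=13 [28,36)=10 [35,43)=8 [42,50)=17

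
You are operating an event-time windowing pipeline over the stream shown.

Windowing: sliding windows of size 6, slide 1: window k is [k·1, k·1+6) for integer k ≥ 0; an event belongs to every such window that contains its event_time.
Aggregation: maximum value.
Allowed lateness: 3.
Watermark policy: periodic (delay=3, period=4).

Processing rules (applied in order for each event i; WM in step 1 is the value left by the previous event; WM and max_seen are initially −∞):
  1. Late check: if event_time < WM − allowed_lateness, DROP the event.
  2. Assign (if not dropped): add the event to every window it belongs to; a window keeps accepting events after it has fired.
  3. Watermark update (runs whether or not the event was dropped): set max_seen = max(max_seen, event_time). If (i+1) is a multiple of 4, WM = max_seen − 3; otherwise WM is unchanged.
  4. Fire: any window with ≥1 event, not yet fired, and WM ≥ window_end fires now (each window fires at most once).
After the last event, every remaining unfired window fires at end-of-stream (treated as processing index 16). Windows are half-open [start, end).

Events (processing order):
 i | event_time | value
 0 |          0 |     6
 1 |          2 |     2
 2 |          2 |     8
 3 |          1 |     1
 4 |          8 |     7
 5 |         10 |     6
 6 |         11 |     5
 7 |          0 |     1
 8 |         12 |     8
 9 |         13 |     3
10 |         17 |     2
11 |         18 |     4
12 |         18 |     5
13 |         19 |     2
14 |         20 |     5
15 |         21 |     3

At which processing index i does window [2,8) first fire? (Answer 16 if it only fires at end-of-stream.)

i=0 t=0 v=6: → [0,6); WM=−∞
i=1 t=2 v=2: → [2,8),[1,7),[0,6); WM=−∞
i=2 t=2 v=8: → [2,8),[1,7),[0,6); WM=−∞
i=3 t=1 v=1: → [1,7),[0,6); WM=-1
i=4 t=8 v=7: → [8,14),[7,13),[6,12),[5,11),[4,10),[3,9); WM=-1
i=5 t=10 v=6: → [10,16),[9,15),[8,14),[7,13),[6,12),[5,11); WM=-1
i=6 t=11 v=5: → [11,17),[10,16),[9,15),[8,14),[7,13),[6,12); WM=-1
i=7 t=0 v=1: → [0,6); WM=8; [0,6) fires=8 [1,7) fires=8 [2,8) fires=8
i=8 t=12 v=8: → [12,18),[11,17),[10,16),[9,15),[8,14),[7,13); WM=8
i=9 t=13 v=3: → [13,19),[12,18),[11,17),[10,16),[9,15),[8,14); WM=8
i=10 t=17 v=2: → [17,23),[16,22),[15,21),[14,20),[13,19),[12,18); WM=8
i=11 t=18 v=4: → [18,24),[17,23),[16,22),[15,21),[14,20),[13,19); WM=15; [3,9) fires=7 [4,10) fires=7 [5,11) fires=7 [6,12) fires=7 [7,13) fires=8 [8,14) fires=8 [9,15) fires=8
i=12 t=18 v=5: → [18,24),[17,23),[16,22),[15,21),[14,20),[13,19); WM=15
i=13 t=19 v=2: → [19,25),[18,24),[17,23),[16,22),[15,21),[14,20); WM=15
i=14 t=20 v=5: → [20,26),[19,25),[18,24),[17,23),[16,22),[15,21); WM=15
i=15 t=21 v=3: → [21,27),[20,26),[19,25),[18,24),[17,23),[16,22); WM=18; [10,16) fires=8 [11,17) fires=8 [12,18) fires=8

7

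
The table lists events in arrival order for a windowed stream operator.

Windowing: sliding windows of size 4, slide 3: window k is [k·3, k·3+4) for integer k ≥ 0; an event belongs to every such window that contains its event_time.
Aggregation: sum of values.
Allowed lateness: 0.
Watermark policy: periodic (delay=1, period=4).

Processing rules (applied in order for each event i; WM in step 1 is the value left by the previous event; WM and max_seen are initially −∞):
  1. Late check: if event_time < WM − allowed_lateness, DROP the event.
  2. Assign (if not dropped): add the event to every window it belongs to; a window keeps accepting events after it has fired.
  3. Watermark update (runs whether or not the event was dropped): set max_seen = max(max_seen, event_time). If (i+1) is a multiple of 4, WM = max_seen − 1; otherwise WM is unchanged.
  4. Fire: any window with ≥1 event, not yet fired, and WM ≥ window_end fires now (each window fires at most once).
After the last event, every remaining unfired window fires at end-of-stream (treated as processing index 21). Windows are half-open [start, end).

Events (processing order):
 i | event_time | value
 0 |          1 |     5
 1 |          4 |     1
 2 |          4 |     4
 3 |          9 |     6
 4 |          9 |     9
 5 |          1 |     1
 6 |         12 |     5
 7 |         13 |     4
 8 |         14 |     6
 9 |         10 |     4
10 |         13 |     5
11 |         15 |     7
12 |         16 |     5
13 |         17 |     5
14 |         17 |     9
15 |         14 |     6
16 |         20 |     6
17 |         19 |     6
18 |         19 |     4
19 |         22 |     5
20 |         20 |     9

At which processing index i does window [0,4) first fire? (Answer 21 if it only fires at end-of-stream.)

3

i=0 t=1 v=5: → [0,4); WM=−∞
i=1 t=4 v=1: → [3,7); WM=−∞
i=2 t=4 v=4: → [3,7); WM=−∞
i=3 t=9 v=6: → [9,13),[6,10); WM=8; [0,4) fires=5 [3,7) fires=5
i=4 t=9 v=9: → [9,13),[6,10); WM=8
i=5 t=1 v=1: DROP (t<8-0); WM=8
i=6 t=12 v=5: → [12,16),[9,13); WM=8
i=7 t=13 v=4: → [12,16); WM=12; [6,10) fires=15
i=8 t=14 v=6: → [12,16); WM=12
i=9 t=10 v=4: DROP (t<12-0); WM=12
i=10 t=13 v=5: → [12,16); WM=12
i=11 t=15 v=7: → [15,19),[12,16); WM=14; [9,13) fires=20
i=12 t=16 v=5: → [15,19); WM=14
i=13 t=17 v=5: → [15,19); WM=14
i=14 t=17 v=9: → [15,19); WM=14
i=15 t=14 v=6: → [12,16); WM=16; [12,16) fires=33
i=16 t=20 v=6: → [18,22); WM=16
i=17 t=19 v=6: → [18,22); WM=16
i=18 t=19 v=4: → [18,22); WM=16
i=19 t=22 v=5: → [21,25); WM=21; [15,19) fires=26
i=20 t=20 v=9: DROP (t<21-0); WM=21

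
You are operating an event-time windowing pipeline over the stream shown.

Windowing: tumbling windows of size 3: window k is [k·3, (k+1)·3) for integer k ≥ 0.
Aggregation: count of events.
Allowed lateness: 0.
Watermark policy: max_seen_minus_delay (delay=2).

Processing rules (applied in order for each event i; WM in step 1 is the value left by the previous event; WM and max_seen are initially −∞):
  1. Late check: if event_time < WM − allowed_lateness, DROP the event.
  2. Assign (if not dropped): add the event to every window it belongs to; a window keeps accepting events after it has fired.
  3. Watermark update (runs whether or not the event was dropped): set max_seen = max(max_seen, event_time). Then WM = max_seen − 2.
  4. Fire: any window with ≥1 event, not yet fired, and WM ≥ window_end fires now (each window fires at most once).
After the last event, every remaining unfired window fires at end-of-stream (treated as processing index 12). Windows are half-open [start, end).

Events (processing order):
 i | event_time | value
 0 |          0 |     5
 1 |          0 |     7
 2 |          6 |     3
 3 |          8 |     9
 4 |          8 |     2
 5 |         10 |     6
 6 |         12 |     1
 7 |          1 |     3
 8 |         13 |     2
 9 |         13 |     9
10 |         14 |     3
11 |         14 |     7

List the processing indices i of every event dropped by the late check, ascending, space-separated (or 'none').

7

i=0 t=0 v=5: → [0,3); WM=-2
i=1 t=0 v=7: → [0,3); WM=-2
i=2 t=6 v=3: → [6,9); WM=4; [0,3) fires=2
i=3 t=8 v=9: → [6,9); WM=6
i=4 t=8 v=2: → [6,9); WM=6
i=5 t=10 v=6: → [9,12); WM=8
i=6 t=12 v=1: → [12,15); WM=10; [6,9) fires=3
i=7 t=1 v=3: DROP (t<10-0); WM=10
i=8 t=13 v=2: → [12,15); WM=11
i=9 t=13 v=9: → [12,15); WM=11
i=10 t=14 v=3: → [12,15); WM=12; [9,12) fires=1
i=11 t=14 v=7: → [12,15); WM=12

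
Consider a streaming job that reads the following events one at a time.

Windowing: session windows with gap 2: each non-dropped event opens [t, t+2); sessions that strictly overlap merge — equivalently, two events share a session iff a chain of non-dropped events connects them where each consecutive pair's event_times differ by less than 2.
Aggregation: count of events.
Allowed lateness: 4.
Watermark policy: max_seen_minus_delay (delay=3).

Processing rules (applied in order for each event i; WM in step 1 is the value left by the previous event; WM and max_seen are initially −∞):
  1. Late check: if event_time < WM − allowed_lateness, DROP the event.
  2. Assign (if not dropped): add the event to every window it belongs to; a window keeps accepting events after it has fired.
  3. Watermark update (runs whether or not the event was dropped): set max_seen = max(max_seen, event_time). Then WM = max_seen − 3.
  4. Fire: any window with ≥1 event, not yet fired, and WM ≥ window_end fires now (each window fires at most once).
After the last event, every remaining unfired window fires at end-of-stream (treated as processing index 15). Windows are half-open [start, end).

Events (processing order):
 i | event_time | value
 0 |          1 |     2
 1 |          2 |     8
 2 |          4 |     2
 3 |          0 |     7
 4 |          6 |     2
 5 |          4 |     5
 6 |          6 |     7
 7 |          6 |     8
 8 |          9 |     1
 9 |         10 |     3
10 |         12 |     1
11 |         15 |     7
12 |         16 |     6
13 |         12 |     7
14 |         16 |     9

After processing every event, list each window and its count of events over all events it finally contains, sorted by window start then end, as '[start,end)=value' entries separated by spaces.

[0,4)=3 [4,6)=2 [6,8)=3 [9,12)=2 [12,14)=2 [15,18)=3

i=0 t=1 v=2: → [1,3); WM=-2
i=1 t=2 v=8: → [1,4); WM=-1
i=2 t=4 v=2: → [4,6); WM=1
i=3 t=0 v=7: → [0,4); WM=1
i=4 t=6 v=2: → [6,8); WM=3
i=5 t=4 v=5: → [4,6); WM=3
i=6 t=6 v=7: → [6,8); WM=3
i=7 t=6 v=8: → [6,8); WM=3
i=8 t=9 v=1: → [9,11); WM=6
i=9 t=10 v=3: → [9,12); WM=7
i=10 t=12 v=1: → [12,14); WM=9
i=11 t=15 v=7: → [15,17); WM=12
i=12 t=16 v=6: → [15,18); WM=13
i=13 t=12 v=7: → [12,14); WM=13
i=14 t=16 v=9: → [15,18); WM=13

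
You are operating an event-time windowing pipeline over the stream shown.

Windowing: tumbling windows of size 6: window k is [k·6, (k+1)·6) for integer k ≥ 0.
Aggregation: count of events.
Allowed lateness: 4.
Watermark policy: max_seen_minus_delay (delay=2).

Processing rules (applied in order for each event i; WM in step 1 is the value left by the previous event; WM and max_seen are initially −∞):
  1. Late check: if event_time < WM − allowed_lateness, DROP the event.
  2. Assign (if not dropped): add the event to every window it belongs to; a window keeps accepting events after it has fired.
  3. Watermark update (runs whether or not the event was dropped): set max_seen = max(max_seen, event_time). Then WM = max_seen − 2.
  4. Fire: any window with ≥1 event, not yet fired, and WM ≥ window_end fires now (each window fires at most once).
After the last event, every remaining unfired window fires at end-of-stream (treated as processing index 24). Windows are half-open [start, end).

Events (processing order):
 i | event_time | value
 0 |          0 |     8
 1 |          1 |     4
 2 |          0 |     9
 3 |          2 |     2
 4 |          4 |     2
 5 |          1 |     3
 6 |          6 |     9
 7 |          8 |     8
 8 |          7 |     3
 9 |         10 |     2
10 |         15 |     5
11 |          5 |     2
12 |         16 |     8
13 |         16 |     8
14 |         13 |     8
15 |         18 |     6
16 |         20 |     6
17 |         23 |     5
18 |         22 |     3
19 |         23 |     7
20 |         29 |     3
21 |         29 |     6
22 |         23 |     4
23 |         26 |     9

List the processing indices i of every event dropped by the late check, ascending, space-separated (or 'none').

i=0 t=0 v=8: → [0,6); WM=-2
i=1 t=1 v=4: → [0,6); WM=-1
i=2 t=0 v=9: → [0,6); WM=-1
i=3 t=2 v=2: → [0,6); WM=0
i=4 t=4 v=2: → [0,6); WM=2
i=5 t=1 v=3: → [0,6); WM=2
i=6 t=6 v=9: → [6,12); WM=4
i=7 t=8 v=8: → [6,12); WM=6; [0,6) fires=6
i=8 t=7 v=3: → [6,12); WM=6
i=9 t=10 v=2: → [6,12); WM=8
i=10 t=15 v=5: → [12,18); WM=13; [6,12) fires=4
i=11 t=5 v=2: DROP (t<13-4); WM=13
i=12 t=16 v=8: → [12,18); WM=14
i=13 t=16 v=8: → [12,18); WM=14
i=14 t=13 v=8: → [12,18); WM=14
i=15 t=18 v=6: → [18,24); WM=16
i=16 t=20 v=6: → [18,24); WM=18; [12,18) fires=4
i=17 t=23 v=5: → [18,24); WM=21
i=18 t=22 v=3: → [18,24); WM=21
i=19 t=23 v=7: → [18,24); WM=21
i=20 t=29 v=3: → [24,30); WM=27; [18,24) fires=5
i=21 t=29 v=6: → [24,30); WM=27
i=22 t=23 v=4: → [18,24); WM=27
i=23 t=26 v=9: → [24,30); WM=27

11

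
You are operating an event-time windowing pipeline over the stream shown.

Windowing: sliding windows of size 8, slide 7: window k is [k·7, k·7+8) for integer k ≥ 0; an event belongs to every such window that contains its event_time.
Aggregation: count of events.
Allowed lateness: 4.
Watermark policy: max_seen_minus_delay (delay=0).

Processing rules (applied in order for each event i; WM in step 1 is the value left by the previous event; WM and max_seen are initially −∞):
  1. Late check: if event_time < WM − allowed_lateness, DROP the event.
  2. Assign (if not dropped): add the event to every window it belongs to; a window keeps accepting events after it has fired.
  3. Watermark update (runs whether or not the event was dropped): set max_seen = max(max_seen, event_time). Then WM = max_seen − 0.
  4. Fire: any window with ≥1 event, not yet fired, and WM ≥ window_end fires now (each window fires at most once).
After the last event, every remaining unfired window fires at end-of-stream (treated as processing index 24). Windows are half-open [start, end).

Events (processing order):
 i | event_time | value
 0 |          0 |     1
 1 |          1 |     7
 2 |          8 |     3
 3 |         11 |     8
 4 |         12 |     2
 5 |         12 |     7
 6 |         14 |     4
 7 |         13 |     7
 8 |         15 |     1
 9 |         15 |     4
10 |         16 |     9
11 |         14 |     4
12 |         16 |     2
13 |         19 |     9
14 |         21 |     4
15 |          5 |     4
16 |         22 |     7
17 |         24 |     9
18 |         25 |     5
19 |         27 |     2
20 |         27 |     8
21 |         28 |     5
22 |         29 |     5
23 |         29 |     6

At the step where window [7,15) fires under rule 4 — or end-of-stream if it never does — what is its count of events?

i=0 t=0 v=1: → [0,8); WM=0
i=1 t=1 v=7: → [0,8); WM=1
i=2 t=8 v=3: → [7,15); WM=8; [0,8) fires=2
i=3 t=11 v=8: → [7,15); WM=11
i=4 t=12 v=2: → [7,15); WM=12
i=5 t=12 v=7: → [7,15); WM=12
i=6 t=14 v=4: → [14,22),[7,15); WM=14
i=7 t=13 v=7: → [7,15); WM=14
i=8 t=15 v=1: → [14,22); WM=15; [7,15) fires=6
i=9 t=15 v=4: → [14,22); WM=15
i=10 t=16 v=9: → [14,22); WM=16
i=11 t=14 v=4: → [14,22),[7,15); WM=16
i=12 t=16 v=2: → [14,22); WM=16
i=13 t=19 v=9: → [14,22); WM=19
i=14 t=21 v=4: → [21,29),[14,22); WM=21
i=15 t=5 v=4: DROP (t<21-4); WM=21
i=16 t=22 v=7: → [21,29); WM=22; [14,22) fires=8
i=17 t=24 v=9: → [21,29); WM=24
i=18 t=25 v=5: → [21,29); WM=25
i=19 t=27 v=2: → [21,29); WM=27
i=20 t=27 v=8: → [21,29); WM=27
i=21 t=28 v=5: → [28,36),[21,29); WM=28
i=22 t=29 v=5: → [28,36); WM=29; [21,29) fires=7
i=23 t=29 v=6: → [28,36); WM=29

6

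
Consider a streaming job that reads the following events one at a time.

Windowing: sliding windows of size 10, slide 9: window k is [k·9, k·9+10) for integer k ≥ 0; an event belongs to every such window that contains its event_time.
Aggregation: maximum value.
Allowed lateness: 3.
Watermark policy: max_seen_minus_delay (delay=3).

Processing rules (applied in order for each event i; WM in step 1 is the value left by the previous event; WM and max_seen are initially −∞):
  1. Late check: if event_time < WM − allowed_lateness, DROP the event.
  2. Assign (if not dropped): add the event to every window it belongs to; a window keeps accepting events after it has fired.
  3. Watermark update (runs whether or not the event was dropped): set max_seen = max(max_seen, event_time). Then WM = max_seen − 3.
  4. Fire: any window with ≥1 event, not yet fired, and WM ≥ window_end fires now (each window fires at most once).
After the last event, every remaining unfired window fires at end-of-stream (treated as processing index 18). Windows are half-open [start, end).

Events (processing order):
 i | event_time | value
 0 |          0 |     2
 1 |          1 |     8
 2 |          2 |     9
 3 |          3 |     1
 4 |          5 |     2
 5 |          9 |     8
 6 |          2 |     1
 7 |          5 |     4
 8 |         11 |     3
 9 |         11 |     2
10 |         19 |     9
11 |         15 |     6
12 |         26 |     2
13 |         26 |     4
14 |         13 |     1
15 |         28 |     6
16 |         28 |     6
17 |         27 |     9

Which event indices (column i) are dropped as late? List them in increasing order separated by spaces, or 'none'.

6 14

i=0 t=0 v=2: → [0,10); WM=-3
i=1 t=1 v=8: → [0,10); WM=-2
i=2 t=2 v=9: → [0,10); WM=-1
i=3 t=3 v=1: → [0,10); WM=0
i=4 t=5 v=2: → [0,10); WM=2
i=5 t=9 v=8: → [9,19),[0,10); WM=6
i=6 t=2 v=1: DROP (t<6-3); WM=6
i=7 t=5 v=4: → [0,10); WM=6
i=8 t=11 v=3: → [9,19); WM=8
i=9 t=11 v=2: → [9,19); WM=8
i=10 t=19 v=9: → [18,28); WM=16; [0,10) fires=9
i=11 t=15 v=6: → [9,19); WM=16
i=12 t=26 v=2: → [18,28); WM=23; [9,19) fires=8
i=13 t=26 v=4: → [18,28); WM=23
i=14 t=13 v=1: DROP (t<23-3); WM=23
i=15 t=28 v=6: → [27,37); WM=25
i=16 t=28 v=6: → [27,37); WM=25
i=17 t=27 v=9: → [27,37),[18,28); WM=25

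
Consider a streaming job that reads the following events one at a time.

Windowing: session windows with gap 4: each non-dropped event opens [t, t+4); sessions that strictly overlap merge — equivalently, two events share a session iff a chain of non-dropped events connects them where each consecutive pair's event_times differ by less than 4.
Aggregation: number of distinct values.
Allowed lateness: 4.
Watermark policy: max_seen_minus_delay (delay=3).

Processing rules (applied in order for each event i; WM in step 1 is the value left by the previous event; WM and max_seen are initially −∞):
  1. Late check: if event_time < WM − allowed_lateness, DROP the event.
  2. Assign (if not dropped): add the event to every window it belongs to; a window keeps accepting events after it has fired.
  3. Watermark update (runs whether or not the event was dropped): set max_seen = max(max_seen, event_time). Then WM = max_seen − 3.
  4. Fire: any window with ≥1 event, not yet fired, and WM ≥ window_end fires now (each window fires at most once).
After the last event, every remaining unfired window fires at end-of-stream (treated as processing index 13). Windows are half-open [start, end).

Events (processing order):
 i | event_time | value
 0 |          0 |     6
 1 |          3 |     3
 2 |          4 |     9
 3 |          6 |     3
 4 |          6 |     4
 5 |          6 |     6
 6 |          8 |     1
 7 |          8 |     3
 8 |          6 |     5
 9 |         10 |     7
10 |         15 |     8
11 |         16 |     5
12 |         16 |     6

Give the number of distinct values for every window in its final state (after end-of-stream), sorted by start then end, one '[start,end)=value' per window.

i=0 t=0 v=6: → [0,4); WM=-3
i=1 t=3 v=3: → [0,7); WM=0
i=2 t=4 v=9: → [0,8); WM=1
i=3 t=6 v=3: → [0,10); WM=3
i=4 t=6 v=4: → [0,10); WM=3
i=5 t=6 v=6: → [0,10); WM=3
i=6 t=8 v=1: → [0,12); WM=5
i=7 t=8 v=3: → [0,12); WM=5
i=8 t=6 v=5: → [0,12); WM=5
i=9 t=10 v=7: → [0,14); WM=7
i=10 t=15 v=8: → [15,19); WM=12
i=11 t=16 v=5: → [15,20); WM=13
i=12 t=16 v=6: → [15,20); WM=13

[0,14)=7 [15,20)=3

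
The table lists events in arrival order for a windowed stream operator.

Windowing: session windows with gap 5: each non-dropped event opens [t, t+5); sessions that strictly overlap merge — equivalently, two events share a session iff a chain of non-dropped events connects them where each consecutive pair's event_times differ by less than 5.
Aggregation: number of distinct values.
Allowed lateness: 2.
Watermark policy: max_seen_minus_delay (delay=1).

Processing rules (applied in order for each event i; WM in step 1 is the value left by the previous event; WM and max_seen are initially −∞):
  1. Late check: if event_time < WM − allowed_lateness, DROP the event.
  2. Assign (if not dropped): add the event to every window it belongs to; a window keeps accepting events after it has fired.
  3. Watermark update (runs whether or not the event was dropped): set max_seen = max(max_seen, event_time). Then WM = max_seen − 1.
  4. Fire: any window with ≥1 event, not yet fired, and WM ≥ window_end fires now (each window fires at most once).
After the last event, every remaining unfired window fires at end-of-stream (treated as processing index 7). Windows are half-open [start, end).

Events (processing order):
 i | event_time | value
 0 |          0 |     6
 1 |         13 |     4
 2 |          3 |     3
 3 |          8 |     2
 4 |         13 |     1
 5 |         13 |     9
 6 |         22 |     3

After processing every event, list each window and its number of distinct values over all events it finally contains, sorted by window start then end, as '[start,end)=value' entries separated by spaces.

i=0 t=0 v=6: → [0,5); WM=-1
i=1 t=13 v=4: → [13,18); WM=12
i=2 t=3 v=3: DROP (t<12-2); WM=12
i=3 t=8 v=2: DROP (t<12-2); WM=12
i=4 t=13 v=1: → [13,18); WM=12
i=5 t=13 v=9: → [13,18); WM=12
i=6 t=22 v=3: → [22,27); WM=21

[0,5)=1 [13,18)=3 [22,27)=1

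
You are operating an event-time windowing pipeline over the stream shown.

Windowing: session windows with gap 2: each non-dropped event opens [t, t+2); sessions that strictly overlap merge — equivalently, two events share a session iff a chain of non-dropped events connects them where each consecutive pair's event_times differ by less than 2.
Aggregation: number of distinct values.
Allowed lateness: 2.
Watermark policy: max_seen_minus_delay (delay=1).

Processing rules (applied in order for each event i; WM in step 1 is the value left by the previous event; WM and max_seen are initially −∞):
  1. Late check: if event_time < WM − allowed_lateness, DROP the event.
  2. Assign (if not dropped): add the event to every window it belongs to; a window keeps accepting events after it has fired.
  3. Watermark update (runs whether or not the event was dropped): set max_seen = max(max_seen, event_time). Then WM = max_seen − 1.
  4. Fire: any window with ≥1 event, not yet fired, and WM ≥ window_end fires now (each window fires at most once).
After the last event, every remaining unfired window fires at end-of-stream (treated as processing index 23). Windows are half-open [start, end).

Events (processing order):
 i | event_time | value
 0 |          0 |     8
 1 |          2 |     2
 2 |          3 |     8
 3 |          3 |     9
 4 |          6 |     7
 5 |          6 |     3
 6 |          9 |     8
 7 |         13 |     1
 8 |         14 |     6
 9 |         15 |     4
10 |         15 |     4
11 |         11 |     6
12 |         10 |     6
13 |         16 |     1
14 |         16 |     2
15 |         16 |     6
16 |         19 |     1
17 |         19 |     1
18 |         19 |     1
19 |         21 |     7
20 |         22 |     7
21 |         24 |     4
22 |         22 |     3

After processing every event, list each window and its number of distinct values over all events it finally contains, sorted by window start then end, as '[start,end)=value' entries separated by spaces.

[0,2)=1 [2,5)=3 [6,8)=2 [9,11)=1 [13,18)=4 [19,21)=1 [21,24)=2 [24,26)=1

i=0 t=0 v=8: → [0,2); WM=-1
i=1 t=2 v=2: → [2,4); WM=1
i=2 t=3 v=8: → [2,5); WM=2
i=3 t=3 v=9: → [2,5); WM=2
i=4 t=6 v=7: → [6,8); WM=5
i=5 t=6 v=3: → [6,8); WM=5
i=6 t=9 v=8: → [9,11); WM=8
i=7 t=13 v=1: → [13,15); WM=12
i=8 t=14 v=6: → [13,16); WM=13
i=9 t=15 v=4: → [13,17); WM=14
i=10 t=15 v=4: → [13,17); WM=14
i=11 t=11 v=6: DROP (t<14-2); WM=14
i=12 t=10 v=6: DROP (t<14-2); WM=14
i=13 t=16 v=1: → [13,18); WM=15
i=14 t=16 v=2: → [13,18); WM=15
i=15 t=16 v=6: → [13,18); WM=15
i=16 t=19 v=1: → [19,21); WM=18
i=17 t=19 v=1: → [19,21); WM=18
i=18 t=19 v=1: → [19,21); WM=18
i=19 t=21 v=7: → [21,23); WM=20
i=20 t=22 v=7: → [21,24); WM=21
i=21 t=24 v=4: → [24,26); WM=23
i=22 t=22 v=3: → [21,24); WM=23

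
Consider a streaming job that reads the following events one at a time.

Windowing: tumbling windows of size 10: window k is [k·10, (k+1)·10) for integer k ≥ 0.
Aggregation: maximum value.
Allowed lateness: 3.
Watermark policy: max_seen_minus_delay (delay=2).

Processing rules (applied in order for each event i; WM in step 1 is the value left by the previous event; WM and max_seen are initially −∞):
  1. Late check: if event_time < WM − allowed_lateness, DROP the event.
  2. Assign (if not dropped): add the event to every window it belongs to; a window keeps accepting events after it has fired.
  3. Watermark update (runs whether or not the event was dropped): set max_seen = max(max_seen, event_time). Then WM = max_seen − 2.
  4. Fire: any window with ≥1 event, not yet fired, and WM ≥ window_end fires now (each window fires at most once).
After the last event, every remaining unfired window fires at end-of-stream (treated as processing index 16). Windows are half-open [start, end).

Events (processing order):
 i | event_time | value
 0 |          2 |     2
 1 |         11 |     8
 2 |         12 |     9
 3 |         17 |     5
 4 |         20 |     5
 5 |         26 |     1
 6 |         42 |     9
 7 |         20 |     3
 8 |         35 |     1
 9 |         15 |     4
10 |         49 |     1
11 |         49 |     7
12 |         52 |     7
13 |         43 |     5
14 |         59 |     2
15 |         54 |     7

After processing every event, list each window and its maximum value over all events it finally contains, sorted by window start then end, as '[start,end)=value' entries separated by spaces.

i=0 t=2 v=2: → [0,10); WM=0
i=1 t=11 v=8: → [10,20); WM=9
i=2 t=12 v=9: → [10,20); WM=10; [0,10) fires=2
i=3 t=17 v=5: → [10,20); WM=15
i=4 t=20 v=5: → [20,30); WM=18
i=5 t=26 v=1: → [20,30); WM=24; [10,20) fires=9
i=6 t=42 v=9: → [40,50); WM=40; [20,30) fires=5
i=7 t=20 v=3: DROP (t<40-3); WM=40
i=8 t=35 v=1: DROP (t<40-3); WM=40
i=9 t=15 v=4: DROP (t<40-3); WM=40
i=10 t=49 v=1: → [40,50); WM=47
i=11 t=49 v=7: → [40,50); WM=47
i=12 t=52 v=7: → [50,60); WM=50; [40,50) fires=9
i=13 t=43 v=5: DROP (t<50-3); WM=50
i=14 t=59 v=2: → [50,60); WM=57
i=15 t=54 v=7: → [50,60); WM=57

[0,10)=2 [10,20)=9 [20,30)=5 [40,50)=9 [50,60)=7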